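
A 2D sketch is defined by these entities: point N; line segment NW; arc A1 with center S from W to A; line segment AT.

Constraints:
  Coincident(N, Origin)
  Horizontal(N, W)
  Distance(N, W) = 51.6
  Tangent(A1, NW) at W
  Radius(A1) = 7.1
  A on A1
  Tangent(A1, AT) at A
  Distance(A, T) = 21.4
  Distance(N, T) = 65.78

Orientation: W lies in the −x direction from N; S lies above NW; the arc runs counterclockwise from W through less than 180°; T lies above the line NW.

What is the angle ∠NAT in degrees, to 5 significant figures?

142.66°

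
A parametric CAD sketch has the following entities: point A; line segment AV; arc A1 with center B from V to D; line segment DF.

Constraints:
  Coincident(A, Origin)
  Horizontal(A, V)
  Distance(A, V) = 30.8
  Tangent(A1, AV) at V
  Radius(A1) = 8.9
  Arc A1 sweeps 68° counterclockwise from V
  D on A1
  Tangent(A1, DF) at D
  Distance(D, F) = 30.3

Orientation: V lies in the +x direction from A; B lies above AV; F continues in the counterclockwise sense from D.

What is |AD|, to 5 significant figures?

39.447

A is at the origin; AV is horizontal with |AV| = 30.8 and V on the +x side, so V = (30.800, 0.0000). The tangent condition forces BV to be normal to AV, so B = V + (0, 8.9) = (30.800, 8.9000). On A1, V sits at bearing -90° from B; a 68° counterclockwise sweep puts D at bearing -22°, so D = B + 8.9·(cos -22°, sin -22°) = (39.052, 5.5660). Then |AD| = |D − A| = 39.447.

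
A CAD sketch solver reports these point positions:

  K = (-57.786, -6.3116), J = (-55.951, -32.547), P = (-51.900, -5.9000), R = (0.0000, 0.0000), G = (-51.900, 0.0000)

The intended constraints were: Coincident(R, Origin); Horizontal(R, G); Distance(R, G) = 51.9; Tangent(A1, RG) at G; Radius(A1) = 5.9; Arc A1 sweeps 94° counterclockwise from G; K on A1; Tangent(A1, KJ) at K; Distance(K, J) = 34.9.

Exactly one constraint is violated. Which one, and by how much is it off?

Distance(K, J) = 34.9 — off by 8.60.

R = (0.00, 0.00) ✓; R.y = 0.00, G.y = 0.00 ✓; |RG| = 51.90 ✓; ∠(PG, GR) = 90.00° ✓; |PG| = 5.900 ✓; bearing(P→K) − bearing(P→G) = 94.00° ✓; |PK| = 5.900 ✓; ∠(PK, KJ) = 90.00° ✓; |KJ| = 26.30 ✗.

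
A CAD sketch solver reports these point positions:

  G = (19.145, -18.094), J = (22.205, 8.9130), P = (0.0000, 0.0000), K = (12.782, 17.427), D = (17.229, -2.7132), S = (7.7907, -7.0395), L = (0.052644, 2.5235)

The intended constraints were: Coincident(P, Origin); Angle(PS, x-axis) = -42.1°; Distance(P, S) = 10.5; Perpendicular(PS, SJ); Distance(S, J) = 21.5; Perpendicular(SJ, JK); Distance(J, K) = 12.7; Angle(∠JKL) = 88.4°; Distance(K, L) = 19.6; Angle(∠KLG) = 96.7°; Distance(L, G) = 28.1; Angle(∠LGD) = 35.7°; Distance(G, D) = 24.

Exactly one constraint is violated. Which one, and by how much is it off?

Distance(G, D) = 24 — off by 8.50.

P = (0.00, 0.00) ✓; PS at -42.10° ✓; |PS| = 10.50 ✓; ∠(PS, SJ) = 90.00° ✓; |SJ| = 21.50 ✓; ∠(SJ, JK) = 90.00° ✓; |JK| = 12.70 ✓; ∠JKL = 88.40° ✓; |KL| = 19.60 ✓; ∠KLG = 96.70° ✓; |LG| = 28.10 ✓; ∠LGD = 35.70° ✓; |GD| = 15.50 ✗.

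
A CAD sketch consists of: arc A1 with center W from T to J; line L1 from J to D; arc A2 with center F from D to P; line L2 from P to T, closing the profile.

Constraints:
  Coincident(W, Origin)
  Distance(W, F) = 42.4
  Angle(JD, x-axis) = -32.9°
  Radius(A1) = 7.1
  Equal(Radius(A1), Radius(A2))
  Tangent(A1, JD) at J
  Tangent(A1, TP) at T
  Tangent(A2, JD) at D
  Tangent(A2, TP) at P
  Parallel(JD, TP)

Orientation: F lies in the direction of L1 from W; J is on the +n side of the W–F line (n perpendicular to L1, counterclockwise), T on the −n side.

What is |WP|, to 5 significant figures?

42.990

Tangency of A1 to both parallel lines with radius 7.1 puts J and T at W ± 7.1·n: J = (3.8565, 5.9613), T = (-3.8565, -5.9613). Equal radii place D and P the same way about F: D = F + 7.1·n = (39.456, -17.069), P = F − 7.1·n = (31.743, -28.992). Then |WP| = |P − W| = 42.990.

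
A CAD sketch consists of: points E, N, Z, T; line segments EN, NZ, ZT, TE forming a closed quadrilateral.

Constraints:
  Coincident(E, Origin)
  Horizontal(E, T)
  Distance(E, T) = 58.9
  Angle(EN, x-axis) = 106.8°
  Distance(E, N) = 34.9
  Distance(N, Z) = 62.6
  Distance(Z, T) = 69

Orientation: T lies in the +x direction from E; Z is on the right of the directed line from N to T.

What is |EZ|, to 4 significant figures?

29.12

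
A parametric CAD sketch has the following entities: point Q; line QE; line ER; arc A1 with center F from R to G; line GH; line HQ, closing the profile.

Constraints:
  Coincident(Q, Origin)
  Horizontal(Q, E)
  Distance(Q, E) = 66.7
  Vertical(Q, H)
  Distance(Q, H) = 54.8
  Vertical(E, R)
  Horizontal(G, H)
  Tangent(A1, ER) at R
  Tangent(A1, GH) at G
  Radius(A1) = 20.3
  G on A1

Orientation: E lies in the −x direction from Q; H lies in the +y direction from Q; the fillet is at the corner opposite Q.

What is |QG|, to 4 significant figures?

71.81

Q is at the origin; Q and E share the same y with |QE| = 66.7 and E on the −x side, so E = (-66.70, 0.000). Q and H share the same x with |QH| = 54.8 and H on the +y side, so H = (0.000, 54.80). The virtual corner opposite Q is at (-66.70, 54.80). Tangency of A1 to ER means the radius FR is perpendicular to ER and the tangent condition forces FG to be normal to GH, with radius 20.3, so the center F sits 20.3 in from both sides at F = (-46.40, 34.50). That places the tangent points at R = (-66.70, 34.50) on ER and G = (-46.40, 54.80) on GH. Then |QG| = |G − Q| = 71.81.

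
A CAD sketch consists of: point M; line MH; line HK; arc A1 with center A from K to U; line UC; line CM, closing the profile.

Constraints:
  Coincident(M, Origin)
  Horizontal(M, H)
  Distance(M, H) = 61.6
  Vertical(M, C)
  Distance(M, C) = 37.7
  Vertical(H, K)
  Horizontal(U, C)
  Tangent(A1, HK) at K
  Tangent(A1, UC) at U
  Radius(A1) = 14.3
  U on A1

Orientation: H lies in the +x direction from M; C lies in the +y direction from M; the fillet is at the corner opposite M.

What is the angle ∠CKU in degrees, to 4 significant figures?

31.93°

M is at the origin; M and H share the same y with |MH| = 61.6 and H on the +x side, so H = (61.60, 0.000). MC is vertical with |MC| = 37.7 and C on the +y side, so C = (0.000, 37.70). The virtual corner opposite M is at (61.60, 37.70). A1 meets HK tangentially, so AK is at right angles to HK and A1 meets UC tangentially, so AU is at right angles to UC, with radius 14.3, so the center A sits 14.3 in from both sides at A = (47.30, 23.40). That places the tangent points at K = (61.60, 23.40) on HK and U = (47.30, 37.70) on UC. Then cos ∠CKU = KC·KU / (|KC||KU|), giving 31.93°.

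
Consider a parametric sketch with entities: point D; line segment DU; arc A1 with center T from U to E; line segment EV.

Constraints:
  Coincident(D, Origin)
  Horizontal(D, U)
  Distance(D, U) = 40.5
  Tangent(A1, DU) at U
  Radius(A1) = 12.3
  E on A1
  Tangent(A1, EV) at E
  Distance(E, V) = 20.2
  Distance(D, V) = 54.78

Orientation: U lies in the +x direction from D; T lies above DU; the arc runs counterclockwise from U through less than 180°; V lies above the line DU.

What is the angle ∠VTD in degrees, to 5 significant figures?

108.94°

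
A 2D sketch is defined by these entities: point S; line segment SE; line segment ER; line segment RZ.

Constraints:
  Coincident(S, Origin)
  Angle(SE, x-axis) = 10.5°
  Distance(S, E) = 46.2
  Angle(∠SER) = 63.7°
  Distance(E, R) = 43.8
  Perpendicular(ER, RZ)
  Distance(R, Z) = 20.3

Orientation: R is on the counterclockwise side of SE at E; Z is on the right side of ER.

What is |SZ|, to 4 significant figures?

65.98

S is at the origin; SE runs at 10.5° with length 46.2, so E = 46.2·(cos 10.5°, sin 10.5°) = (45.43, 8.419). ∠SER = 63.7°, so ER runs at 10.5° + (180° − 63.7°) = 126.8° from the x-axis; with |ER| = 43.8, R = E + 43.8·(cos 126.8°, sin 126.8°) = (19.19, 43.49). ER is perpendicular to RZ; with |RZ| = 20.3 on the right of ER, Z = R + 20.3·(0.8007, 0.5990) = (35.44, 55.65). Then |SZ| = |Z − S| = 65.98.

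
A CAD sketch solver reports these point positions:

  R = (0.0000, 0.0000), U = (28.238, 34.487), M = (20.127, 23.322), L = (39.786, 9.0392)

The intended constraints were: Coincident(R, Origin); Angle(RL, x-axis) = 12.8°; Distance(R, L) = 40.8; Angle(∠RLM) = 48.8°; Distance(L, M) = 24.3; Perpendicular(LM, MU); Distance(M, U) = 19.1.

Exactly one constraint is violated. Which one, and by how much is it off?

Distance(M, U) = 19.1 — off by 5.30.

R = (0.00, 0.00) ✓; RL at 12.80° ✓; |RL| = 40.80 ✓; ∠RLM = 48.80° ✓; |LM| = 24.30 ✓; ∠(LM, MU) = 90.00° ✓; |MU| = 13.80 ✗.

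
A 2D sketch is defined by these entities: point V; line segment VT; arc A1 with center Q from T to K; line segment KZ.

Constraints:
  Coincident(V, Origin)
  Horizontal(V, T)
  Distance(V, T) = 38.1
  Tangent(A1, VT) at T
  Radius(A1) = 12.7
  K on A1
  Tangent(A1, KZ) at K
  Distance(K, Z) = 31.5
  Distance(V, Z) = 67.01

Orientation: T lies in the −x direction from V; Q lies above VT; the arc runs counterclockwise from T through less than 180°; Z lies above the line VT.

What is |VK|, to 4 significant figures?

35.80

Checks: |QK| = 12.70 ✓; ∠(QK, KZ) = 90.00° ✓; |KZ| = 31.50 ✓; |VZ| = 67.01 ✓.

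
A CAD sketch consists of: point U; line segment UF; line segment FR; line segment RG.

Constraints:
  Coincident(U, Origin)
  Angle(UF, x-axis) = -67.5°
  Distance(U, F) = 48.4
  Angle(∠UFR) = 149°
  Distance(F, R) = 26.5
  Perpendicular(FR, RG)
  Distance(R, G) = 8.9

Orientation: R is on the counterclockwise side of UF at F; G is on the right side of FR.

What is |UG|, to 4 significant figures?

75.94

U is at the origin; UF runs at -67.5° with length 48.4, so F = 48.4·(cos -67.5°, sin -67.5°) = (18.52, -44.72). ∠UFR = 149.0°, so FR runs at -67.5° + (180° − 149.0°) = -36.50° from the x-axis; with |FR| = 26.5, R = F + 26.5·(cos -36.50°, sin -36.50°) = (39.82, -60.48). The perpendicularity gives RG at right angles to FR; with |RG| = 8.9 on the right of FR, G = R + 8.9·(-0.5948, -0.8039) = (34.53, -67.63). Then |UG| = |G − U| = 75.94.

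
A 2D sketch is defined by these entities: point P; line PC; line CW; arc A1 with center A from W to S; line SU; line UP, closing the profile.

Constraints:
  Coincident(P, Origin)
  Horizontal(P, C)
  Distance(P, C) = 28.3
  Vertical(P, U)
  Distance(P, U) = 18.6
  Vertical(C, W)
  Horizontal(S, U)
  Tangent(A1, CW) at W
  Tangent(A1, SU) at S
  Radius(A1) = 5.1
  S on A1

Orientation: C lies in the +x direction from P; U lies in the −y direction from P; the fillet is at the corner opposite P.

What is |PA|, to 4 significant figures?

26.84

P is at the origin; PC is horizontal with |PC| = 28.3 and C on the +x side, so C = (28.30, 0.000). PU is vertical with |PU| = 18.6 and U on the −y side, so U = (0.000, -18.60). The virtual corner opposite P is at (28.30, -18.60). Tangency of A1 to CW means the radius AW is perpendicular to CW and A1 meets SU tangentially, so AS is at right angles to SU, with radius 5.1, so the center A sits 5.1 in from both sides at A = (23.20, -13.50). Then |PA| = |A − P| = 26.84.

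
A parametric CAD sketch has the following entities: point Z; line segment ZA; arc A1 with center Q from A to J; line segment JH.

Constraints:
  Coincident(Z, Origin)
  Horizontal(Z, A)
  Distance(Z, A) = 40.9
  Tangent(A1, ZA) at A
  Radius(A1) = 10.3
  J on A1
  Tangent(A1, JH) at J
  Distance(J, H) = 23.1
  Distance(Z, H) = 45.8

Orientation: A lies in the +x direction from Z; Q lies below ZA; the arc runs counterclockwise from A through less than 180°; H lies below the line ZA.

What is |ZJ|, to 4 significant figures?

32.36

Z is at the origin; ZA is horizontal with |ZA| = 40.9 and A on the +x side, so A = (40.90, 0.000). A1 meets ZA tangentially, so QA is at right angles to ZA, so Q = A + (0, -10.3) = (40.90, -10.30). Since QJ ⟂ JH (tangency), |QH| = √(10.3² + 23.1²) = 25.29 regardless of where J sits on A1. So H lies on both circle(Z, 45.8) and circle(Q, 25.29); the below-ZA intersection is H = (31.10, -33.62). J is the foot of the tangent from H: J = (30.60, -10.52).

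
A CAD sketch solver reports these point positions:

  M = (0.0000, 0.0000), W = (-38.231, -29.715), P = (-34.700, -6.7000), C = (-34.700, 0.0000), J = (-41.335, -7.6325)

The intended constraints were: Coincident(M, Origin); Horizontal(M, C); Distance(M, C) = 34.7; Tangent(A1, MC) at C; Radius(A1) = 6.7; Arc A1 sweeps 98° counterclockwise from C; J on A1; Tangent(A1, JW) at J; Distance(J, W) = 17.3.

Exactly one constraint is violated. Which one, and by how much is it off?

Distance(J, W) = 17.3 — off by 5.00.

M = (0.00, 0.00) ✓; M.y = 0.00, C.y = 0.00 ✓; |MC| = 34.70 ✓; ∠(PC, CM) = 90.00° ✓; |PC| = 6.700 ✓; bearing(P→J) − bearing(P→C) = 98.00° ✓; |PJ| = 6.700 ✓; ∠(PJ, JW) = 90.00° ✓; |JW| = 22.30 ✗.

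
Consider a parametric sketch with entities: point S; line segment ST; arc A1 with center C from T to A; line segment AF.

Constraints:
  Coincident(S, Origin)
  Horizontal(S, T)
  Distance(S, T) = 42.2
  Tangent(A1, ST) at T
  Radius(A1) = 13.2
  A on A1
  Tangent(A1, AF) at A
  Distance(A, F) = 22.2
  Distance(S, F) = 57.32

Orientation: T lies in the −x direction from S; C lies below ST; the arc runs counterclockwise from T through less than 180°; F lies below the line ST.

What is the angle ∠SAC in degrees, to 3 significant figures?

10.7°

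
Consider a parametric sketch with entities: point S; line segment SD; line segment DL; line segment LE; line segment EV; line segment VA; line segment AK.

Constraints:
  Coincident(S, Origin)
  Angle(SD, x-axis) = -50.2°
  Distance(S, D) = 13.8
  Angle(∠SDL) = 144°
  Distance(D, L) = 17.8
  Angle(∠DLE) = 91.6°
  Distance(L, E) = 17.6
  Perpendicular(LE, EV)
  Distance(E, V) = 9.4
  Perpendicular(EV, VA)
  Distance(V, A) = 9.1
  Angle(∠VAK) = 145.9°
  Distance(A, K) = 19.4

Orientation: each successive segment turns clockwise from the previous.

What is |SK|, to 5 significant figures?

34.069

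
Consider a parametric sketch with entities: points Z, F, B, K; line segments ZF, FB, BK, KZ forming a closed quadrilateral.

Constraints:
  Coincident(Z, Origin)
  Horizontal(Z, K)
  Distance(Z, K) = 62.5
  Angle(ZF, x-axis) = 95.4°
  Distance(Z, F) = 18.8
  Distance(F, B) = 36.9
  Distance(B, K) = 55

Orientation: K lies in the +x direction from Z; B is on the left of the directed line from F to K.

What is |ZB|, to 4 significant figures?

49.83

Z is at the origin; Z and K share the same y with |ZK| = 62.5 and K in +x, so K = (62.5, 0). ZF runs at 95.4° with |ZF| = 18.8, so F = (-1.769, 18.72). B is determined by |FB| = 36.9 and |BK| = 55.0 together: it lies at the intersection of circle(F, 36.9) and circle(K, 55.0). With |FK| = 66.94, the foot of the radical line on FK is 21.04 from F and the perpendicular offset is √(36.9² − 21.04²) = 30.31. Taking the left-of-FK solution: B = (26.91, 41.93).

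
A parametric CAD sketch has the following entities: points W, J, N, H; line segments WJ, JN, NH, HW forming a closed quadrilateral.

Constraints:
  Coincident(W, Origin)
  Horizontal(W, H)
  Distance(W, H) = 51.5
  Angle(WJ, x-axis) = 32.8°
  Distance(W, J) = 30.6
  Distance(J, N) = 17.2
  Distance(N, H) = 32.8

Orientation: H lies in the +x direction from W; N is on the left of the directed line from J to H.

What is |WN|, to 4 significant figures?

47.38

W is at the origin; W and H share the same y with |WH| = 51.5 and H in +x, so H = (51.5, 0). WJ runs at 32.8° with |WJ| = 30.6, so J = (25.72, 16.58). N is determined by |JN| = 17.2 and |NH| = 32.8 together: it lies at the intersection of circle(J, 17.2) and circle(H, 32.8). With |JH| = 30.65, the foot of the radical line on JH is 2.599 from J and the perpendicular offset is √(17.2² − 2.599²) = 17.00. Taking the left-of-JH solution: N = (37.10, 29.47).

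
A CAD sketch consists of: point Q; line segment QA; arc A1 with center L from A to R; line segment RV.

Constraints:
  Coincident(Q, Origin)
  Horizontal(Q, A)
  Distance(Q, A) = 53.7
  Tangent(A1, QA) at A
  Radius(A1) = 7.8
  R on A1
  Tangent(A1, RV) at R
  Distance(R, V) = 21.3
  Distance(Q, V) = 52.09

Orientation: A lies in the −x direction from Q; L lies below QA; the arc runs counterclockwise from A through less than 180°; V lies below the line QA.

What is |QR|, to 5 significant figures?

60.620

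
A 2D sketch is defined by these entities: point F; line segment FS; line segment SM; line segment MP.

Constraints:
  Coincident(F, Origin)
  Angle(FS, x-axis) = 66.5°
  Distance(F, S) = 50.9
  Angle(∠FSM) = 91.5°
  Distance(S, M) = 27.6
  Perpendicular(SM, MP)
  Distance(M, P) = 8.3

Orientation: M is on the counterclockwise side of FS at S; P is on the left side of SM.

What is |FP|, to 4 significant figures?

51.48

∠FSM = 91.5°, so SM runs at 66.5° + (180° − 91.5°) = 155.0° from the x-axis; with |SM| = 27.6, M = S + 27.6·(cos 155.0°, sin 155.0°) = (-4.718, 58.34). The perpendicularity gives MP at right angles to SM; with |MP| = 8.3 on the left of SM, P = M + 8.3·(-0.4226, -0.9063) = (-8.225, 50.82). Then |FP| = |P − F| = 51.48.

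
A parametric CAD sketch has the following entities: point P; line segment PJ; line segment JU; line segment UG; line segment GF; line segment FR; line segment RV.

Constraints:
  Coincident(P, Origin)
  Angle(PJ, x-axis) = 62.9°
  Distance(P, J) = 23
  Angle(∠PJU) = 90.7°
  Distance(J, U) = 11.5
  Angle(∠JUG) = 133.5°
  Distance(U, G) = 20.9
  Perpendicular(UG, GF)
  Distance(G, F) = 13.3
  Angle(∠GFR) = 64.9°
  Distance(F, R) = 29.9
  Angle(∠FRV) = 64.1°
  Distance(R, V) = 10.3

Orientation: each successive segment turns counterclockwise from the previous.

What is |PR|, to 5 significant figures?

27.966

P is at the origin; PJ runs at 62.9° with length 23.0, so J = (10.478, 20.475). ∠PJU = 90.7° gives JU at 152.20° from the x-axis; with |JU| = 11.5, U = (0.30485, 25.838). ∠JUG = 133.5° gives UG at -161.30° from the x-axis; with |UG| = 20.9, G = (-19.492, 19.138). UG ⟂ GF, so GF runs at -71.300°; with |GF| = 13.3, F = (-15.228, 6.5396). ∠GFR = 64.9° gives FR at 43.800° from the x-axis; with |FR| = 29.9, R = (6.3529, 27.235). Then |PR| = |R − P| = 27.966.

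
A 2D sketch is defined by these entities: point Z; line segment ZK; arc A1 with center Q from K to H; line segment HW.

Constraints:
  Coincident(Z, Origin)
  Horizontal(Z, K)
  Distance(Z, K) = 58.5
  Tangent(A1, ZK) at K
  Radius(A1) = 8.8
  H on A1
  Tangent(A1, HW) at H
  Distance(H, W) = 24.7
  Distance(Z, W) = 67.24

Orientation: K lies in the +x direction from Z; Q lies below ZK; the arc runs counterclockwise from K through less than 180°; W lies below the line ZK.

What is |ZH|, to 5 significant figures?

51.378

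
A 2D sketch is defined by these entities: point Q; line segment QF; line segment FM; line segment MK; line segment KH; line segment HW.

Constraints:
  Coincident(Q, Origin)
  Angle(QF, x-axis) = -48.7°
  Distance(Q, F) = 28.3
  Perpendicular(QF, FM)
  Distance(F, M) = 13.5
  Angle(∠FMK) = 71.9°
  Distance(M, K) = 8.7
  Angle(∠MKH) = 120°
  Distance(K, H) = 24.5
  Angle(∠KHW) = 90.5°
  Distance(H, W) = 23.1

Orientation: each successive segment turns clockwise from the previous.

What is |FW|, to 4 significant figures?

20.35

∠MKH = 120.0° gives KH at 53.20° from the x-axis; with |KH| = 24.5, H = (19.78, -2.556). ∠KHW = 90.5° gives HW at -36.30° from the x-axis; with |HW| = 23.1, W = (38.40, -16.23). Then |FW| = |W − F| = 20.35.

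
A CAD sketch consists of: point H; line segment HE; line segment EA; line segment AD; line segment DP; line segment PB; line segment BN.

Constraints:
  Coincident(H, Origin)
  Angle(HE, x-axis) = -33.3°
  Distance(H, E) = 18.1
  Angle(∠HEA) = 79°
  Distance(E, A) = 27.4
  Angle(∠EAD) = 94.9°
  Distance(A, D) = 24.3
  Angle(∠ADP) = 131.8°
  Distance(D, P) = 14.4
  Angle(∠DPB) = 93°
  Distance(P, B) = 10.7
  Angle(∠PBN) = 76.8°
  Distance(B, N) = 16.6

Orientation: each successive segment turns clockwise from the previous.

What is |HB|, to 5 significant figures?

12.800

H is at the origin; HE runs at -33.3° with length 18.1, so E = (15.128, -9.9373). ∠HEA = 79.0° gives EA at -134.30° from the x-axis; with |EA| = 27.4, A = (-4.0085, -29.547). ∠EAD = 94.9° gives AD at 140.60° from the x-axis; with |AD| = 24.3, D = (-22.786, -14.123). ∠ADP = 131.8° gives DP at 92.400° from the x-axis; with |DP| = 14.4, P = (-23.389, 0.26403). ∠DPB = 93.0° gives PB at 5.4000° from the x-axis; with |PB| = 10.7, B = (-12.736, 1.2710). Then |HB| = |B − H| = 12.800.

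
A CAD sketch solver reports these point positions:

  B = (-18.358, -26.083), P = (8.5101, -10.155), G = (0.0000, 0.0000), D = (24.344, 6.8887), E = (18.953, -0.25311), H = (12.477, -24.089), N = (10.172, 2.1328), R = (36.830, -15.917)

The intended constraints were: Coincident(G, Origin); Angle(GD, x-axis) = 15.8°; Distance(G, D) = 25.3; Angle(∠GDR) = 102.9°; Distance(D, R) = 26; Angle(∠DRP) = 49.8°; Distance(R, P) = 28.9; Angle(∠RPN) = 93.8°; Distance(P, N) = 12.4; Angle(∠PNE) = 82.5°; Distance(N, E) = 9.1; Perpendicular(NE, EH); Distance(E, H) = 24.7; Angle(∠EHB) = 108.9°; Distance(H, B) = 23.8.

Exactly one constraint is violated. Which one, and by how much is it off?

Distance(H, B) = 23.8 — off by 7.10.

G = (0.00, 0.00) ✓; GD at 15.80° ✓; |GD| = 25.30 ✓; ∠GDR = 102.9° ✓; |DR| = 26.00 ✓; ∠DRP = 49.80° ✓; |RP| = 28.90 ✓; ∠RPN = 93.80° ✓; |PN| = 12.40 ✓; ∠PNE = 82.50° ✓; |NE| = 9.099 ✓; ∠(NE, EH) = 90.00° ✓; |EH| = 24.70 ✓; ∠EHB = 108.9° ✓; |HB| = 30.90 ✗.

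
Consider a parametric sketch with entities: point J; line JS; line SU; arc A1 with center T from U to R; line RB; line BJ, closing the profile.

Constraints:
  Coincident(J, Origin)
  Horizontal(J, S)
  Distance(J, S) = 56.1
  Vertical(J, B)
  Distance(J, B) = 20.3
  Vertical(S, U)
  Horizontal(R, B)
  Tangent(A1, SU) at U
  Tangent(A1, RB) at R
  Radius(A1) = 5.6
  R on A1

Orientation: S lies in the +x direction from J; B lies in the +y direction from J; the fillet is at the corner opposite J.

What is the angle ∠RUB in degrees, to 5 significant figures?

39.300°

J is at the origin; J and S share the same y with |JS| = 56.1 and S on the +x side, so S = (56.100, 0.0000). J and B share the same x with |JB| = 20.3 and B on the +y side, so B = (0.0000, 20.300). The virtual corner opposite J is at (56.100, 20.300). The tangent condition forces TU to be normal to SU and since A1 is tangent to RB there, TR ⟂ RB, with radius 5.6, so the center T sits 5.6 in from both sides at T = (50.500, 14.700). That places the tangent points at U = (56.100, 14.700) on SU and R = (50.500, 20.300) on RB. Then cos ∠RUB = UR·UB / (|UR||UB|), giving 39.300°.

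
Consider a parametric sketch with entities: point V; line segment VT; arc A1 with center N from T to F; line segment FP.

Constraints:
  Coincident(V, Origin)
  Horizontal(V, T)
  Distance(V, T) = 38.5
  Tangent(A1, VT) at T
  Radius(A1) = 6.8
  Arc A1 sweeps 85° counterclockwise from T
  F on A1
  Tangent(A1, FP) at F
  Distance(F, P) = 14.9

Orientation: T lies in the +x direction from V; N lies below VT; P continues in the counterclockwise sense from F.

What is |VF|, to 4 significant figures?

32.33

Since A1 is tangent to VT there, NT ⟂ VT, so N = T + (0, -6.8) = (38.50, -6.800). On A1, T sits at bearing 90° from N; an 85° counterclockwise sweep puts F at bearing 175°, so F = N + 6.8·(cos 175°, sin 175°) = (31.73, -6.207). Then |VF| = |F − V| = 32.33.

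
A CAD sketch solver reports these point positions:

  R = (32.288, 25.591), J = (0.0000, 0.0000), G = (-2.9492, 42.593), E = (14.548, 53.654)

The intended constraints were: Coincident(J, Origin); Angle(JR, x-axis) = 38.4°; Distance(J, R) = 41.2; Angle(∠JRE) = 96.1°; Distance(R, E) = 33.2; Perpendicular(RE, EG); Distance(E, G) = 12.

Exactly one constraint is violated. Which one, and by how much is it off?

Distance(E, G) = 12 — off by 8.70.

J = (0.00, 0.00) ✓; JR at 38.40° ✓; |JR| = 41.20 ✓; ∠JRE = 96.10° ✓; |RE| = 33.20 ✓; ∠(RE, EG) = 90.00° ✓; |EG| = 20.70 ✗.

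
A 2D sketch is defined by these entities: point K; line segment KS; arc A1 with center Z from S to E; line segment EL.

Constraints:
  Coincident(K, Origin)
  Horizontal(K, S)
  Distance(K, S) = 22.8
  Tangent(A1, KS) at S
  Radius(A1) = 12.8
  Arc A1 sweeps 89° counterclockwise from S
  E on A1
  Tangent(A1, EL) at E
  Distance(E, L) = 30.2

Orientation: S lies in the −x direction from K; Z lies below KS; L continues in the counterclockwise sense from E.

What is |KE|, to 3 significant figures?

37.8

K is at the origin; KS is horizontal with |KS| = 22.8 and S on the −x side, so S = (-22.8, 0.00). A1 meets KS tangentially, so ZS is at right angles to KS, so Z = S + (0, -12.8) = (-22.8, -12.8). On A1, S sits at bearing 90° from Z; an 89° counterclockwise sweep puts E at bearing 179°, so E = Z + 12.8·(cos 179°, sin 179°) = (-35.6, -12.6). Then |KE| = |E − K| = 37.8.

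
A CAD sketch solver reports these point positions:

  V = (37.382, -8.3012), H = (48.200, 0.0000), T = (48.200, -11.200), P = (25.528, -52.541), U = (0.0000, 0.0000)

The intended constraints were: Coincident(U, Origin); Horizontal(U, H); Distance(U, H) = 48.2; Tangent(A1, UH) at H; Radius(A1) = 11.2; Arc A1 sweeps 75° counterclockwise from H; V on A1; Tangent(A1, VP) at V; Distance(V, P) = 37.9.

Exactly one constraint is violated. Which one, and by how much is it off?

Distance(V, P) = 37.9 — off by 7.90.

U = (0.00, 0.00) ✓; U.y = 0.00, H.y = 0.00 ✓; |UH| = 48.20 ✓; ∠(TH, HU) = 90.00° ✓; |TH| = 11.20 ✓; bearing(T→V) − bearing(T→H) = 75.00° ✓; |TV| = 11.20 ✓; ∠(TV, VP) = 90.00° ✓; |VP| = 45.80 ✗.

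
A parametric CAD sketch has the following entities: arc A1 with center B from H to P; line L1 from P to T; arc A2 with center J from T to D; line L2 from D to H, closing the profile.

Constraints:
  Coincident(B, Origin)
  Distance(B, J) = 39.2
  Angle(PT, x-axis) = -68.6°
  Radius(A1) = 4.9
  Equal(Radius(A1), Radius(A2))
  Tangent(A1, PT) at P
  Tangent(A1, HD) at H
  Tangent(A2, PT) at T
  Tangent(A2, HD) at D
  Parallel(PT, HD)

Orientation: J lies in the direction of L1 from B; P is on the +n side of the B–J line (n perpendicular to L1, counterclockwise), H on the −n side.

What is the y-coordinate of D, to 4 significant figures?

-38.29

Tangency of A1 to both parallel lines with radius 4.9 puts P and H at B ± 4.9·n: P = (4.562, 1.788), H = (-4.562, -1.788). Equal radii place T and D the same way about J: T = J + 4.9·n = (18.87, -34.71), D = J − 4.9·n = (9.741, -38.29). So D.y = -38.29.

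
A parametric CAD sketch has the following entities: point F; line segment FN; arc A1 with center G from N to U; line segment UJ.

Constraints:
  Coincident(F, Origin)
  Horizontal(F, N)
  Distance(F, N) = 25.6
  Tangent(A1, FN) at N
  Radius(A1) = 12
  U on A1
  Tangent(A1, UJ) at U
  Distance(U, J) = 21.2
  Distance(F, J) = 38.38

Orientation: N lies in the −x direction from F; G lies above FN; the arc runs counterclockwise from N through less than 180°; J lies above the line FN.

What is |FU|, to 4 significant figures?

19.32

Checks: |GU| = 12.00 ✓; ∠(GU, UJ) = 90.00° ✓; |UJ| = 21.20 ✓; |FJ| = 38.38 ✓.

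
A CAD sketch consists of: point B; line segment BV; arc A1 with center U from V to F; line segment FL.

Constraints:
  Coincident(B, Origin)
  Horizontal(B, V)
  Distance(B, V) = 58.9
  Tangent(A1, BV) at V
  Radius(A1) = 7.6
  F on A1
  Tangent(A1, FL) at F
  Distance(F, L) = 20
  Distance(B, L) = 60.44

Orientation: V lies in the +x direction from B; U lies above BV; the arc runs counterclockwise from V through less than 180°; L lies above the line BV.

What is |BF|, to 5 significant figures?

66.178

Checks: |UF| = 7.600 ✓; ∠(UF, FL) = 90.00° ✓; |FL| = 20.00 ✓; |BL| = 60.44 ✓.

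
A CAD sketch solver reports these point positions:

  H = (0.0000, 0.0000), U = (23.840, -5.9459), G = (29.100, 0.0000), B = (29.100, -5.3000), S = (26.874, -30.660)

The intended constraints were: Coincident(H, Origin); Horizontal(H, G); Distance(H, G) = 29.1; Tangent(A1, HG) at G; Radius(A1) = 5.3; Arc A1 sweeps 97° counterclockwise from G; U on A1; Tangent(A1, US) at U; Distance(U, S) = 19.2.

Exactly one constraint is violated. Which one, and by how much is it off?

Distance(U, S) = 19.2 — off by 5.70.

H = (0.00, 0.00) ✓; H.y = 0.00, G.y = 0.00 ✓; |HG| = 29.10 ✓; ∠(BG, GH) = 90.00° ✓; |BG| = 5.300 ✓; bearing(B→U) − bearing(B→G) = 97.00° ✓; |BU| = 5.300 ✓; ∠(BU, US) = 90.00° ✓; |US| = 24.90 ✗.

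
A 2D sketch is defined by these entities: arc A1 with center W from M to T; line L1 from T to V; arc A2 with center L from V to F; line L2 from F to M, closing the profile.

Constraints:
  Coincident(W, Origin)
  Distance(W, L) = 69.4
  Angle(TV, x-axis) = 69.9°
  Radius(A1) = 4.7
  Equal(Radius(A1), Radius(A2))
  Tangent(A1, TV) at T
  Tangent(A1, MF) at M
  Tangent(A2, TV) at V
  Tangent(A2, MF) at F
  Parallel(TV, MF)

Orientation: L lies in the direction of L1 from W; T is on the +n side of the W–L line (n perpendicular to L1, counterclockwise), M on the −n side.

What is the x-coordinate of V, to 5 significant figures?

19.436

Tangency of A1 to both parallel lines with radius 4.7 puts T and M at W ± 4.7·n: T = (-4.4137, 1.6152), M = (4.4137, -1.6152). Equal radii place V and F the same way about L: V = L + 4.7·n = (19.436, 66.788), F = L − 4.7·n = (28.264, 63.558). So V.x = 19.436.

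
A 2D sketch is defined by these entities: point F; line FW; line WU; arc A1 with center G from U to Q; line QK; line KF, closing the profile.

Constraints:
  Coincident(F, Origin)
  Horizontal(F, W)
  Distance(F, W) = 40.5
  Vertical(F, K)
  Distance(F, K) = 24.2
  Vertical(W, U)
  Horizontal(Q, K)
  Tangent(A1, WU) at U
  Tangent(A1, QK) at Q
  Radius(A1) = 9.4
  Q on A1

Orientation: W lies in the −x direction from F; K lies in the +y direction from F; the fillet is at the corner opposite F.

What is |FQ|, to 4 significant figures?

39.41

F is at the origin; F and W share the same y with |FW| = 40.5 and W on the −x side, so W = (-40.50, 0.000). FK is vertical with |FK| = 24.2 and K on the +y side, so K = (0.000, 24.20). The virtual corner opposite F is at (-40.50, 24.20). A1 meets WU tangentially, so GU is at right angles to WU and tangency of A1 to QK means the radius GQ is perpendicular to QK, with radius 9.4, so the center G sits 9.4 in from both sides at G = (-31.10, 14.80). That places the tangent points at U = (-40.50, 14.80) on WU and Q = (-31.10, 24.20) on QK. Then |FQ| = |Q − F| = 39.41.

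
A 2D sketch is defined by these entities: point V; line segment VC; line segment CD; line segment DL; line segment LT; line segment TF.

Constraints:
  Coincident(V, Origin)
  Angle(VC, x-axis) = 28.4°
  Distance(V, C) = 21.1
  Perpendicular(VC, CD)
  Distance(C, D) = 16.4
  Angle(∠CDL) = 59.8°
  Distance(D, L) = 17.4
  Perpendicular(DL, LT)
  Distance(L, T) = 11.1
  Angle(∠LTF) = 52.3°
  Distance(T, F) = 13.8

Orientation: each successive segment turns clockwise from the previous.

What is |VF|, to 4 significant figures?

20.02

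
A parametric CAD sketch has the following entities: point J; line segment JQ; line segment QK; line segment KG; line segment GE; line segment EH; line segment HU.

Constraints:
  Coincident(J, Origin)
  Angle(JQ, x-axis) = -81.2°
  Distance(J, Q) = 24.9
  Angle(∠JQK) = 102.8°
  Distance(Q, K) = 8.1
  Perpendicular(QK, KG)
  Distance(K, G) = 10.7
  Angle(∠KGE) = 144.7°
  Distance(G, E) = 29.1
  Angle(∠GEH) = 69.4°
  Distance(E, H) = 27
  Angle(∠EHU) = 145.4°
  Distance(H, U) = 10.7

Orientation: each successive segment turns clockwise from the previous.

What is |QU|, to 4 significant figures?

23.80

J is at the origin; JQ runs at -81.2° with length 24.9, so Q = (3.809, -24.61). ∠JQK = 102.8° gives QK at -158.4° from the x-axis; with |QK| = 8.1, K = (-3.722, -27.59). QK ⟂ KG, so KG runs at 111.6°; with |KG| = 10.7, G = (-7.661, -17.64). ∠KGE = 144.7° gives GE at 76.30° from the x-axis; with |GE| = 29.1, E = (-0.7688, 10.63). ∠GEH = 69.4° gives EH at -34.30° from the x-axis; with |EH| = 27.0, H = (21.54, -4.583). ∠EHU = 145.4° gives HU at -68.90° from the x-axis; with |HU| = 10.7, U = (25.39, -14.57). Then |QU| = |U − Q| = 23.80.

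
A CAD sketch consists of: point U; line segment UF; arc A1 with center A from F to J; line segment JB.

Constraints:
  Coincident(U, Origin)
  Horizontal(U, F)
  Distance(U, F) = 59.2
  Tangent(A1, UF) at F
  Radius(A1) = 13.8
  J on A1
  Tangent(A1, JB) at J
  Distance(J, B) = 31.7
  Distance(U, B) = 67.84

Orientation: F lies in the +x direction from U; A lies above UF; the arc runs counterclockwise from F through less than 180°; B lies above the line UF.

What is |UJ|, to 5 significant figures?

73.309

Checks: |AJ| = 13.80 ✓; ∠(AJ, JB) = 90.00° ✓; |JB| = 31.70 ✓; |UB| = 67.84 ✓.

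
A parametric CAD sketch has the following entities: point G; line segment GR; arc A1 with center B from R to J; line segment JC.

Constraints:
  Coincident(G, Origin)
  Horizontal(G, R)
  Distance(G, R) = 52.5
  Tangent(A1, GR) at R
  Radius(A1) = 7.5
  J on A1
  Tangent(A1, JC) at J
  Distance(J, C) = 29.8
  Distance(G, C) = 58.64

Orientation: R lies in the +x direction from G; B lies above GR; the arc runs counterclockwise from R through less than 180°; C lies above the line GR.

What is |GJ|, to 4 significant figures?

60.15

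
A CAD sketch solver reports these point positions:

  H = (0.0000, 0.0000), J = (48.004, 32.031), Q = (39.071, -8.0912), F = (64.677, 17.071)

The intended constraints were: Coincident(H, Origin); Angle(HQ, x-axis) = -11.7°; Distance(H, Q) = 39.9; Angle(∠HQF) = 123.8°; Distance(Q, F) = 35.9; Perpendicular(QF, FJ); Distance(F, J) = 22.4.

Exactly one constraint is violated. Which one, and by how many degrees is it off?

Perpendicular(QF, FJ) — off by 3.60°.

H = (0.00, 0.00) ✓; HQ at -11.70° ✓; |HQ| = 39.90 ✓; ∠HQF = 123.8° ✓; |QF| = 35.90 ✓; ∠(QF, FJ) = 93.60° ✗; |FJ| = 22.40 ✓.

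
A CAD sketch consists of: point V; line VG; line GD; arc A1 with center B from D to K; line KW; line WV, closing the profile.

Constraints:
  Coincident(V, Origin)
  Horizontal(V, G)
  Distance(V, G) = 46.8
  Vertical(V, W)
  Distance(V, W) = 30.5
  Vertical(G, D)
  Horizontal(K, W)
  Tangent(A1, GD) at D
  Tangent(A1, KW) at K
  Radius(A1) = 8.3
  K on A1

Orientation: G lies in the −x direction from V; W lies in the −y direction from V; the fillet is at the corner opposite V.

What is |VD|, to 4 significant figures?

51.80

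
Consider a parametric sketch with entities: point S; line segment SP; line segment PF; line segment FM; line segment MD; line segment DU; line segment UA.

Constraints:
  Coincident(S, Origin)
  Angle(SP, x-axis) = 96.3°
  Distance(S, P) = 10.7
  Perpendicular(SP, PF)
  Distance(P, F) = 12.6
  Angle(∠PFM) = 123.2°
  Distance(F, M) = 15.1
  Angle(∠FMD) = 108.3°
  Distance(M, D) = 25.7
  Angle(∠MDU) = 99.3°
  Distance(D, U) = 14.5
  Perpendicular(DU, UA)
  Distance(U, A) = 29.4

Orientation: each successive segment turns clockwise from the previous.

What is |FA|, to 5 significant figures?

6.0447

S is at the origin; SP runs at 96.3° with length 10.7, so P = (-1.1742, 10.635). SP ⟂ PF, so PF runs at 6.3000°; with |PF| = 12.6, F = (11.350, 12.018). ∠PFM = 123.2° gives FM at -50.500° from the x-axis; with |FM| = 15.1, M = (20.955, 0.36650). ∠FMD = 108.3° gives MD at -122.20° from the x-axis; with |MD| = 25.7, D = (7.2596, -21.381). ∠MDU = 99.3° gives DU at 157.10° from the x-axis; with |DU| = 14.5, U = (-6.0976, -15.738). DU ⟂ UA, so UA runs at 67.100°; with |UA| = 29.4, A = (5.3427, 11.344). Then |FA| = |A − F| = 6.0447.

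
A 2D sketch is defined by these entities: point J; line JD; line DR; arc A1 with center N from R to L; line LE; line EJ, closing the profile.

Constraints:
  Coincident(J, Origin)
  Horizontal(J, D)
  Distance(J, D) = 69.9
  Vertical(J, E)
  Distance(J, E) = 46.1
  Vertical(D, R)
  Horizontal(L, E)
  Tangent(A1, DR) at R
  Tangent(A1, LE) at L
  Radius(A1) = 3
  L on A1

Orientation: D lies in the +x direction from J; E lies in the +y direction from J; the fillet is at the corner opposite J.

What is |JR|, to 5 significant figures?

82.120

The virtual corner opposite J is at (69.900, 46.100). Tangency of A1 to DR means the radius NR is perpendicular to DR and A1 meets LE tangentially, so NL is at right angles to LE, with radius 3.0, so the center N sits 3.0 in from both sides at N = (66.900, 43.100). That places the tangent points at R = (69.900, 43.100) on DR and L = (66.900, 46.100) on LE. Then |JR| = |R − J| = 82.120.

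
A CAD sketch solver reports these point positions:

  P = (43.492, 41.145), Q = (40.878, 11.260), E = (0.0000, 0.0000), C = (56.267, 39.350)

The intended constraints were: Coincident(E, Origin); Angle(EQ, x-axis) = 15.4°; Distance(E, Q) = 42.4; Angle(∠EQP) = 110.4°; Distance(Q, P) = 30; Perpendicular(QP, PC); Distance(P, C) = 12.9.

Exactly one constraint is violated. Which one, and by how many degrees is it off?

Perpendicular(QP, PC) — off by 3.00°.

E = (0.00, 0.00) ✓; EQ at 15.40° ✓; |EQ| = 42.40 ✓; ∠EQP = 110.4° ✓; |QP| = 30.00 ✓; ∠(QP, PC) = 93.00° ✗; |PC| = 12.90 ✓.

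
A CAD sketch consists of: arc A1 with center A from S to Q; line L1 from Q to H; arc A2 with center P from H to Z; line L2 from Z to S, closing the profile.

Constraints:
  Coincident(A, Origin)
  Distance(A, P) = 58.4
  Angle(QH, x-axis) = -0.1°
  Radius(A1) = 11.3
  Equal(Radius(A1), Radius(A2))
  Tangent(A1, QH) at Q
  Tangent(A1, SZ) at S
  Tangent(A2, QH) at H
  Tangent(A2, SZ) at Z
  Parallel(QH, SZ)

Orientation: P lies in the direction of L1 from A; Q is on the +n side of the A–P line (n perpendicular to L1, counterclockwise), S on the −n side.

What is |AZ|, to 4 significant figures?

59.48

The slot axis is L1's direction at -0.1°, so u = (cos -0.1°, sin -0.1°) = (1.000, -0.001745) and n = (−sin -0.1°, cos -0.1°) = (0.001745, 1.000). A is at the origin and P lies 58.4 along u from A, so P = 58.4·u = (58.40, -0.1019). Tangency of A1 to both parallel lines with radius 11.3 puts Q and S at A ± 11.3·n: Q = (0.01972, 11.30), S = (-0.01972, -11.30). Equal radii place H and Z the same way about P: H = P + 11.3·n = (58.42, 11.20), Z = P − 11.3·n = (58.38, -11.40). Then |AZ| = |Z − A| = 59.48.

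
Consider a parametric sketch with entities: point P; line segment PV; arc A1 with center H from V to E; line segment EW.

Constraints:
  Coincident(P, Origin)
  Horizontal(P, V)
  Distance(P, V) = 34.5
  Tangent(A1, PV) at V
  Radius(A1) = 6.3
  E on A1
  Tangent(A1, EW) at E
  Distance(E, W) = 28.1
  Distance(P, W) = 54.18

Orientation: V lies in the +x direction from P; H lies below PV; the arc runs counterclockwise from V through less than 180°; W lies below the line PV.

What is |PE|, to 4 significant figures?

30.38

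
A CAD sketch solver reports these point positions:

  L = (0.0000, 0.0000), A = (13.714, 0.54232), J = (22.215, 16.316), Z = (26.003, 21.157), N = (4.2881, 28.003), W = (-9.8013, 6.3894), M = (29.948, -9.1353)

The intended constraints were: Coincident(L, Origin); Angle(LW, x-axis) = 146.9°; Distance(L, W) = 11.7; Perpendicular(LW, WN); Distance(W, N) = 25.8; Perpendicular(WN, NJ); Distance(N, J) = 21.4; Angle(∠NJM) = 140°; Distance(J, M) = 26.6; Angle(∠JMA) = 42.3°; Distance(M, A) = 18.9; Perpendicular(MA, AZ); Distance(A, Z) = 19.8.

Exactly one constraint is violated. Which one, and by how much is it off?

Distance(A, Z) = 19.8 — off by 4.20.

L = (0.00, 0.00) ✓; LW at 146.9° ✓; |LW| = 11.70 ✓; ∠(LW, WN) = 90.00° ✓; |WN| = 25.80 ✓; ∠(WN, NJ) = 90.00° ✓; |NJ| = 21.40 ✓; ∠NJM = 140.0° ✓; |JM| = 26.60 ✓; ∠JMA = 42.30° ✓; |MA| = 18.90 ✓; ∠(MA, AZ) = 90.00° ✓; |AZ| = 24.00 ✗.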